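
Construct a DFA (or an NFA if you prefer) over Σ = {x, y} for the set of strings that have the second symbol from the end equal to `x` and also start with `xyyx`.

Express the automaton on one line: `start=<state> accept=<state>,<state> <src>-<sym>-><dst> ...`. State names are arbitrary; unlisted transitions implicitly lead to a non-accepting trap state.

start=S0 accept=S6,S7 S0-x->S1 S0-y->S2 S1-x->S2 S1-y->S3 S2-x->S2 S2-y->S2 S3-x->S2 S3-y->S4 S4-x->S5 S4-y->S2 S5-x->S6 S5-y->S7 S6-x->S6 S6-y->S7 S7-x->S5 S7-y->S8 S8-x->S5 S8-y->S8

Handle the two conditions separately and then intersect. One (7 states) tracks the last 2 symbols read; the other (6 states) tracks whether the input so far still matches the prefix `xyyx`. Each combined state is a pair, one component from each; accept when both components accept. Equivalent product states are then merged.
9 states suffice.
        x   y  
>  S0   S1  S2 
   S1   S2  S3 
   S2   S2  S2 
   S3   S2  S4 
   S4   S5  S2 
   S5   S6  S7 
 * S6   S6  S7 
 * S7   S5  S8 
   S8   S5  S8 
(> = start, * = accepting)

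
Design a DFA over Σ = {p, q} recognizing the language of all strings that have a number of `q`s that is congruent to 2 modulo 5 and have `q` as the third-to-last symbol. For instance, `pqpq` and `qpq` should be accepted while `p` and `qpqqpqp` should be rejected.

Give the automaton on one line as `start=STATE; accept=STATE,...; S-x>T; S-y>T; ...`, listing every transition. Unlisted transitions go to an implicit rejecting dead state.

start=s0; accept=s5,s6,s10,s15; s0-p>s0; s0-q>s1; s1-p>s2; s1-q>s3; s2-p>s4; s2-q>s5; s3-p>s6; s3-q>s7; s4-p>s4; s4-q>s8; s5-p>s9; s5-q>s7; s6-p>s10; s6-q>s7; s7-p>s7; s7-q>s11; s8-p>s9; s8-q>s7; s9-p>s10; s9-q>s7; s10-p>s12; s10-q>s7; s11-p>s11; s11-q>s13; s12-p>s12; s12-q>s7; s13-p>s0; s13-q>s14; s14-p>s2; s14-q>s15; s15-p>s6; s15-q>s7

Build one automaton per condition and run them in lockstep. The first has 5 states tracking the count of `q`s modulo 5; the second has 15 states tracking the last 3 symbols read. A product state is a pair (one from each), accepting exactly when both do. Minimizing collapses redundant product states.
A 16-state machine:
          p    q  
>  s0     s0   s1 
   s1     s2   s3 
   s2     s4   s5 
   s3     s6   s7 
   s4     s4   s8 
 * s5     s9   s7 
 * s6    s10   s7 
   s7     s7  s11 
   s8     s9   s7 
   s9    s10   s7 
 * s10   s12   s7 
   s11   s11  s13 
   s12   s12   s7 
   s13    s0  s14 
   s14    s2  s15 
 * s15    s6   s7 
(> = start, * = accepting)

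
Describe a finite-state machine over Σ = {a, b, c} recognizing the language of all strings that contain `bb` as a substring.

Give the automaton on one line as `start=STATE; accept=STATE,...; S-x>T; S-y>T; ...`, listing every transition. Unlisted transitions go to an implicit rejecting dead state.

Track how much of `bb` has been matched so far: state s0 is no progress, s2 is the absorbing accept state reached once `bb` has occurred. Intermediate states record partial matches; on a mismatch, fall back to the longest reusable overlap.
        a   b   c  
>  s0   s0  s1  s0 
   s1   s0  s2  s0 
 * s2   s2  s2  s2 
(> = start, * = accepting)

start=s0; accept=s2; s0-a>s0; s0-b>s1; s0-c>s0; s1-a>s0; s1-b>s2; s1-c>s0; s2-a>s2; s2-b>s2; s2-c>s2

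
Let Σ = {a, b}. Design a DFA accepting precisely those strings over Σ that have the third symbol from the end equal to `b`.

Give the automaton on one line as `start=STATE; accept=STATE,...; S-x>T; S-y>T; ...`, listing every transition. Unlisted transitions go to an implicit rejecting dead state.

A DFA must remember the last 3 symbols (since which symbol is third-to-last isn't known until the input ends). Use one state per possible window of the last ≤3 symbols; accept from those whose window starts with `b`.
A 15-state machine:
          a    b  
>  S0     S1   S2 
   S1     S3   S4 
   S2     S5   S6 
   S3     S7   S8 
   S4     S9  S10 
   S5    S11  S12 
   S6    S13  S14 
   S7     S7   S8 
   S8     S9  S10 
   S9    S11  S12 
   S10   S13  S14 
 * S11    S7   S8 
 * S12    S9  S10 
 * S13   S11  S12 
 * S14   S13  S14 
(> = start, * = accepting)

start=S0; accept=S11,S12,S13,S14; S0-a>S1; S0-b>S2; S1-a>S3; S1-b>S4; S2-a>S5; S2-b>S6; S3-a>S7; S3-b>S8; S4-a>S9; S4-b>S10; S5-a>S11; S5-b>S12; S6-a>S13; S6-b>S14; S7-a>S7; S7-b>S8; S8-a>S9; S8-b>S10; S9-a>S11; S9-b>S12; S10-a>S13; S10-b>S14; S11-a>S7; S11-b>S8; S12-a>S9; S12-b>S10; S13-a>S11; S13-b>S12; S14-a>S13; S14-b>S14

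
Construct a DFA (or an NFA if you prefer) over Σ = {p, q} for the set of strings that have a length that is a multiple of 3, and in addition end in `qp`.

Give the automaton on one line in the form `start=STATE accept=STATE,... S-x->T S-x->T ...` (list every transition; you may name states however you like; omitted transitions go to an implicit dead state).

Handle the two conditions separately and then intersect. One (3 states) tracks the input length modulo 3; the other (3 states) tracks how much of the suffix `qp` has currently been matched. Each combined state is a pair, one component from each; accept when both components accept. Minimizing collapses redundant product states.
5 states suffice.
        p   q  
>  S0   S1  S1 
   S1   S2  S3 
   S2   S0  S0 
   S3   S4  S0 
 * S4   S1  S1 
(> = start, * = accepting)

start=S0 accept=S4 S0-p->S1 S0-q->S1 S1-p->S2 S1-q->S3 S2-p->S0 S2-q->S0 S3-p->S4 S3-q->S0 S4-p->S1 S4-q->S1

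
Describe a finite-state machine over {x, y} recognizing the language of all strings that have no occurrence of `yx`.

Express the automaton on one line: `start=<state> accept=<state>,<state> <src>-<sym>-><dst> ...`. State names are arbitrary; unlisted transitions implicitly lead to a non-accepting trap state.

This is the complement of 'contains `yx`'. Use the same substring-matching states — q0 through q2 holding how much of `yx` has just been matched — but flip the accepting set: everything except the trap q2 accepts.
A 3-state machine:
        x   y  
>* q0   q0  q1 
 * q1   q2  q1 
   q2   q2  q2 
(> = start, * = accepting)

start=q0 accept=q0,q1 q0-x->q0 q0-y->q1 q1-x->q2 q1-y->q1 q2-x->q2 q2-y->q2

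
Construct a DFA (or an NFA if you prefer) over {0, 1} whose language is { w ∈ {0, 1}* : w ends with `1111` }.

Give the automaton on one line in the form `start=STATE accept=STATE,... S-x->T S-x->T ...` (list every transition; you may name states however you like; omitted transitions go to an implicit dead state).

Remember how much of `1111` the current input suffix matches. State A means no match yet; B means the last symbol is `1`; C means the last 2 symbols are `11`; D means the last 3 symbols are `111`; E means the last 4 symbols are `1111`. Only E accepts. On a mismatch, fall back to the longest proper suffix that is still a prefix of `1111`.
       0  1 
>  A   A  B 
   B   A  C 
   C   A  D 
   D   A  E 
 * E   A  E 
(> = start, * = accepting)

start=A accept=E A-0->A A-1->B B-0->A B-1->C C-0->A C-1->D D-0->A D-1->E E-0->A E-1->E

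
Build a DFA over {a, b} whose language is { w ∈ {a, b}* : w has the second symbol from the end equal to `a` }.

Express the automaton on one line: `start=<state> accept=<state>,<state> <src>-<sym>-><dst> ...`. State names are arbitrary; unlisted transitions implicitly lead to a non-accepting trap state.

start=q0 accept=q3,q4 q0-a->q1 q0-b->q2 q1-a->q3 q1-b->q4 q2-a->q5 q2-b->q6 q3-a->q3 q3-b->q4 q4-a->q5 q4-b->q6 q5-a->q3 q5-b->q4 q6-a->q5 q6-b->q6

Because acceptance depends on a position counted from the end, the machine has to buffer the most recent 2 symbols. Make each state the string of the last up-to-2 symbols read; on input `x` shift the window left and append `x`. Accept when the buffered window has length 2 and begins with `a`.
        a   b  
>  q0   q1  q2 
   q1   q3  q4 
   q2   q5  q6 
 * q3   q3  q4 
 * q4   q5  q6 
   q5   q3  q4 
   q6   q5  q6 
(> = start, * = accepting)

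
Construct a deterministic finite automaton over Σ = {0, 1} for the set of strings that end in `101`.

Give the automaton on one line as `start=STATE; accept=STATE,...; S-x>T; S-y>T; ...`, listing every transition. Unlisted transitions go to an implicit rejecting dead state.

Remember how much of `101` the current input suffix matches. State s0 means no match yet; s1 means the last symbol is `1`; s2 means the last 2 symbols are `10`; s3 means the last 3 symbols are `101`. Only s3 accepts. On a mismatch, fall back to the longest proper suffix that is still a prefix of `101`.
4 states suffice.
        0   1  
>  s0   s0  s1 
   s1   s2  s1 
   s2   s0  s3 
 * s3   s2  s1 
(> = start, * = accepting)

start=s0; accept=s3; s0-0>s0; s0-1>s1; s1-0>s2; s1-1>s1; s2-0>s0; s2-1>s3; s3-0>s2; s3-1>s1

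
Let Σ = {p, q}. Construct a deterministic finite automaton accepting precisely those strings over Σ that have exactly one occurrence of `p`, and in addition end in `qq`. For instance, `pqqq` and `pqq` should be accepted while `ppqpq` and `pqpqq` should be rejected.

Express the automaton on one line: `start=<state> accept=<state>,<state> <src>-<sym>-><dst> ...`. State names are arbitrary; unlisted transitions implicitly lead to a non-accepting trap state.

Build one automaton per condition and run them in lockstep. The first has 3 states tracking the count of `p`s, saturating at 2; the second has 3 states tracking how much of the suffix `qq` has currently been matched. A product state is a pair (one from each), accepting exactly when both do.
9 states suffice.
       p  q 
>  A   B  C 
   B   D  E 
   C   B  F 
   D   D  G 
   E   D  H 
   F   B  F 
   G   D  I 
 * H   D  H 
   I   D  I 
(> = start, * = accepting)

start=A accept=H A-p->B A-q->C B-p->D B-q->E C-p->B C-q->F D-p->D D-q->G E-p->D E-q->H F-p->B F-q->F G-p->D G-q->I H-p->D H-q->H I-p->D I-q->I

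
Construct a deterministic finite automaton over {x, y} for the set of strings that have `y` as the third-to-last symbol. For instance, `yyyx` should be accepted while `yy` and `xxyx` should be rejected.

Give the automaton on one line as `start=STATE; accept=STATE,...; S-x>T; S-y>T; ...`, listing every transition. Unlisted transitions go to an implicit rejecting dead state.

start=s0; accept=s11,s12,s13,s14; s0-x>s1; s0-y>s2; s1-x>s3; s1-y>s4; s2-x>s5; s2-y>s6; s3-x>s7; s3-y>s8; s4-x>s9; s4-y>s10; s5-x>s11; s5-y>s12; s6-x>s13; s6-y>s14; s7-x>s7; s7-y>s8; s8-x>s9; s8-y>s10; s9-x>s11; s9-y>s12; s10-x>s13; s10-y>s14; s11-x>s7; s11-y>s8; s12-x>s9; s12-y>s10; s13-x>s11; s13-y>s12; s14-x>s13; s14-y>s14

Because acceptance depends on a position counted from the end, the machine has to buffer the most recent 3 symbols. Make each state the string of the last up-to-3 symbols read; on input `x` shift the window left and append `x`. Accept when the buffered window has length 3 and begins with `y`.
          x    y  
>  s0     s1   s2 
   s1     s3   s4 
   s2     s5   s6 
   s3     s7   s8 
   s4     s9  s10 
   s5    s11  s12 
   s6    s13  s14 
   s7     s7   s8 
   s8     s9  s10 
   s9    s11  s12 
   s10   s13  s14 
 * s11    s7   s8 
 * s12    s9  s10 
 * s13   s11  s12 
 * s14   s13  s14 
(> = start, * = accepting)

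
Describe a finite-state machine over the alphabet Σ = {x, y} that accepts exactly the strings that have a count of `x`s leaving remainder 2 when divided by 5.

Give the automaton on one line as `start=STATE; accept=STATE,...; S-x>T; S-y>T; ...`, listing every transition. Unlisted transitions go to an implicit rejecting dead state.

start=S0; accept=S2; S0-x>S1; S0-y>S0; S1-x>S2; S1-y>S1; S2-x>S3; S2-y>S2; S3-x>S4; S3-y>S3; S4-x>S0; S4-y>S4

Keep the running count of `x`s modulo 5: each `x` advances along the cycle S0 → S1 → S2 → S3 → S4 → S0 while other symbols loop. Accept at S2.
With 5 states:
        x   y  
>  S0   S1  S0 
   S1   S2  S1 
 * S2   S3  S2 
   S3   S4  S3 
   S4   S0  S4 
(> = start, * = accepting)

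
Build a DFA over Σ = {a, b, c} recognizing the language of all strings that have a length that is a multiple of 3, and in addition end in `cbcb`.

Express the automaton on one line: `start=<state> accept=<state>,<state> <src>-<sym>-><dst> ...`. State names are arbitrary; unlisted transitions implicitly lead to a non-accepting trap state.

Handle the two conditions separately and then intersect. The first has 3 states tracking the input length modulo 3; the second has 5 states tracking how much of the suffix `cbcb` has currently been matched. A product state is a pair (one from each), accepting exactly when both do. After merging equivalent states the machine shrinks.
A 7-state machine:
        a   b   c  
>  s0   s1  s1  s1 
   s1   s2  s2  s2 
   s2   s0  s0  s3 
   s3   s1  s4  s1 
   s4   s2  s2  s5 
   s5   s0  s6  s3 
 * s6   s1  s1  s1 
(> = start, * = accepting)

start=s0 accept=s6 s0-a->s1 s0-b->s1 s0-c->s1 s1-a->s2 s1-b->s2 s1-c->s2 s2-a->s0 s2-b->s0 s2-c->s3 s3-a->s1 s3-b->s4 s3-c->s1 s4-a->s2 s4-b->s2 s4-c->s5 s5-a->s0 s5-b->s6 s5-c->s3 s6-a->s1 s6-b->s1 s6-c->s1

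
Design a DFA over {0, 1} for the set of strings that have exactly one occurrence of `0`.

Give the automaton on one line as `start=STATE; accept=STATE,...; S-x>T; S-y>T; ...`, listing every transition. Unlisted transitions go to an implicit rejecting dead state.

start=q0; accept=q1; q0-0>q1; q0-1>q0; q1-0>q2; q1-1>q1; q2-0>q2; q2-1>q2

Only the number of `0`s matters, and only up to 2. Make a chain q0 → q1 → q2 advanced by each `0` (with q2 absorbing); every other symbol self-loops. The accepting set is {q1}.
        0   1  
>  q0   q1  q0 
 * q1   q2  q1 
   q2   q2  q2 
(> = start, * = accepting)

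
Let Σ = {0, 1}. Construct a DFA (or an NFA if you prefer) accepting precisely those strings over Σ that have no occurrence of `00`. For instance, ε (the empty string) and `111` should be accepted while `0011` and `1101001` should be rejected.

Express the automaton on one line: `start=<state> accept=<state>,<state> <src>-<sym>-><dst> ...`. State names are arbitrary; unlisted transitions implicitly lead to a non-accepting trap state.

start=q0 accept=q0,q1 q0-0->q1 q0-1->q0 q1-0->q2 q1-1->q0 q2-0->q2 q2-1->q2

This is the complement of 'contains `00`'. Use the same substring-matching states — q0 through q2 holding how much of `00` has just been matched — but flip the accepting set: everything except the trap q2 accepts.
3 states suffice.
        0   1  
>* q0   q1  q0 
 * q1   q2  q0 
   q2   q2  q2 
(> = start, * = accepting)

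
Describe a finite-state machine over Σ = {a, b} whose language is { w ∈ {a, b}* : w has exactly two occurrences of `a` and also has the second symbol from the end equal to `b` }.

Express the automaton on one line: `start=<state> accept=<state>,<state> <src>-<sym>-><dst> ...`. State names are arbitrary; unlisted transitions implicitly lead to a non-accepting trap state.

start=s0 accept=s9,s13 s0-a->s1 s0-b->s2 s1-a->s3 s1-b->s4 s2-a->s5 s2-b->s6 s3-a->s7 s3-b->s8 s4-a->s9 s4-b->s10 s5-a->s3 s5-b->s4 s6-a->s5 s6-b->s6 s7-a->s7 s7-b->s11 s8-a->s12 s8-b->s13 s9-a->s7 s9-b->s8 s10-a->s9 s10-b->s10 s11-a->s12 s11-b->s14 s12-a->s7 s12-b->s11 s13-a->s12 s13-b->s13 s14-a->s12 s14-b->s14

Handle the two conditions separately and then intersect. The first has 4 states tracking the count of `a`s, saturating at 3; the second has 7 states tracking the last 2 symbols read. A product state is a pair (one from each), accepting exactly when both do.
          a    b  
>  s0     s1   s2 
   s1     s3   s4 
   s2     s5   s6 
   s3     s7   s8 
   s4     s9  s10 
   s5     s3   s4 
   s6     s5   s6 
   s7     s7  s11 
   s8    s12  s13 
 * s9     s7   s8 
   s10    s9  s10 
   s11   s12  s14 
   s12    s7  s11 
 * s13   s12  s13 
   s14   s12  s14 
(> = start, * = accepting)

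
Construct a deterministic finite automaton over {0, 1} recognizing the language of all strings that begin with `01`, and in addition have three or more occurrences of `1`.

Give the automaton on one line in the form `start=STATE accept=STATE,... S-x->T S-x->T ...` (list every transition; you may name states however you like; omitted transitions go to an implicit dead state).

start=S0 accept=S8,S10 S0-0->S1 S0-1->S2 S1-0->S3 S1-1->S4 S2-0->S2 S2-1->S5 S3-0->S3 S3-1->S2 S4-0->S4 S4-1->S6 S5-0->S5 S5-1->S7 S6-0->S6 S6-1->S8 S7-0->S7 S7-1->S9 S8-0->S8 S8-1->S10 S9-0->S9 S9-1->S9 S10-0->S10 S10-1->S10

Run two small machines in parallel and take their product. One (4 states) tracks whether the input so far still matches the prefix `01`; the other (5 states) tracks the count of `1`s, saturating at 4. Each combined state is a pair, one component from each; accept when both components accept.
With 11 states:
          0    1  
>  S0     S1   S2 
   S1     S3   S4 
   S2     S2   S5 
   S3     S3   S2 
   S4     S4   S6 
   S5     S5   S7 
   S6     S6   S8 
   S7     S7   S9 
 * S8     S8  S10 
   S9     S9   S9 
 * S10   S10  S10 
(> = start, * = accepting)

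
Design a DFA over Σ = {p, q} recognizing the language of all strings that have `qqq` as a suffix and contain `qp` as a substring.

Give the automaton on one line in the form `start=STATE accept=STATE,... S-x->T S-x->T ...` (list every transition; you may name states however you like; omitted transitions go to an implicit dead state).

start=S0 accept=S5 S0-p->S0 S0-q->S1 S1-p->S2 S1-q->S1 S2-p->S2 S2-q->S3 S3-p->S2 S3-q->S4 S4-p->S2 S4-q->S5 S5-p->S2 S5-q->S5

Handle the two conditions separately and then intersect. One (4 states) tracks how much of the suffix `qqq` has currently been matched; the other (3 states) tracks whether and how much of `qp` has been seen. Each combined state is a pair, one component from each; accept when both components accept. Equivalent product states are then merged.
With 6 states:
        p   q  
>  S0   S0  S1 
   S1   S2  S1 
   S2   S2  S3 
   S3   S2  S4 
   S4   S2  S5 
 * S5   S2  S5 
(> = start, * = accepting)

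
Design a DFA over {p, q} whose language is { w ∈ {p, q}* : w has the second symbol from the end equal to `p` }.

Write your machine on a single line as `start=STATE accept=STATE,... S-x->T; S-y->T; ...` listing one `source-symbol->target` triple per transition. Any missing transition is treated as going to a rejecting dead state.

start=s0; accept=s3,s4; s0-p->s1; s0-q->s2; s1-p->s3; s1-q->s4; s2-p->s5; s2-q->s6; s3-p->s3; s3-q->s4; s4-p->s5; s4-q->s6; s5-p->s3; s5-q->s4; s6-p->s5; s6-q->s6

A DFA must remember the last 2 symbols (since which symbol is second-to-last isn't known until the input ends). Use one state per possible window of the last ≤2 symbols; accept from those whose window starts with `p`.
A 7-state machine:
        p   q  
>  s0   s1  s2 
   s1   s3  s4 
   s2   s5  s6 
 * s3   s3  s4 
 * s4   s5  s6 
   s5   s3  s4 
   s6   s5  s6 
(> = start, * = accepting)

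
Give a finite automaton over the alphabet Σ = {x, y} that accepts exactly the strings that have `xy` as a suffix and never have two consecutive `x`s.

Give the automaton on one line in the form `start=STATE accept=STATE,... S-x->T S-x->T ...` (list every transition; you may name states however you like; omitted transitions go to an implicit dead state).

start=A accept=D A-x->B A-y->A B-x->C B-y->D C-x->C C-y->C D-x->B D-y->A

Handle the two conditions separately and then intersect. One (3 states) tracks how much of the suffix `xy` has currently been matched; the other (3 states) tracks partial matches of the forbidden pattern `xx`. Each combined state is a pair, one component from each; accept when both components accept. Equivalent product states are then merged.
With 4 states:
       x  y 
>  A   B  A 
   B   C  D 
   C   C  C 
 * D   B  A 
(> = start, * = accepting)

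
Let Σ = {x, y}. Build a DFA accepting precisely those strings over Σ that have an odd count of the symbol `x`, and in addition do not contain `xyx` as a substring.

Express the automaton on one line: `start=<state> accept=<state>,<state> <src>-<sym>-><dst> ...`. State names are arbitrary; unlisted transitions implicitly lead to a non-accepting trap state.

start=s0 accept=s1,s3,s6 s0-x->s1 s0-y->s0 s1-x->s2 s1-y->s3 s2-x->s1 s2-y->s4 s3-x->s5 s3-y->s6 s4-x->s5 s4-y->s0 s5-x->s5 s5-y->s5 s6-x->s2 s6-y->s6

Handle the two conditions separately and then intersect. One (2 states) tracks the count of `x`s modulo 2; the other (4 states) tracks partial matches of the forbidden pattern `xyx`. Each combined state is a pair, one component from each; accept when both components accept. After merging equivalent states the machine shrinks.
7 states suffice.
        x   y  
>  s0   s1  s0 
 * s1   s2  s3 
   s2   s1  s4 
 * s3   s5  s6 
   s4   s5  s0 
   s5   s5  s5 
 * s6   s2  s6 
(> = start, * = accepting)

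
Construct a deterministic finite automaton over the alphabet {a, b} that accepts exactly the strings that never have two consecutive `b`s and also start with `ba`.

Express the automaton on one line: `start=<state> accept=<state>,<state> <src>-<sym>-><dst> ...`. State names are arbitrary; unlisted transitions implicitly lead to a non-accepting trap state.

Build one automaton per condition and run them in lockstep. The first has 3 states tracking partial matches of the forbidden pattern `bb`; the second has 4 states tracking whether the input so far still matches the prefix `ba`. A product state is a pair (one from each), accepting exactly when both do.
8 states suffice.
        a   b  
>  q0   q1  q2 
   q1   q1  q3 
   q2   q4  q5 
   q3   q1  q5 
 * q4   q4  q6 
   q5   q5  q5 
 * q6   q4  q7 
   q7   q7  q7 
(> = start, * = accepting)

start=q0 accept=q4,q6 q0-a->q1 q0-b->q2 q1-a->q1 q1-b->q3 q2-a->q4 q2-b->q5 q3-a->q1 q3-b->q5 q4-a->q4 q4-b->q6 q5-a->q5 q5-b->q5 q6-a->q4 q6-b->q7 q7-a->q7 q7-b->q7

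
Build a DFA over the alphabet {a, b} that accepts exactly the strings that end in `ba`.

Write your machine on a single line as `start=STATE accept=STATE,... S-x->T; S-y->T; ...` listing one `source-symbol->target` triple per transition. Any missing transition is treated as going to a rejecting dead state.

Remember how much of `ba` the current input suffix matches. State s0 means no match yet; s1 means the last symbol is `b`; s2 means the last 2 symbols are `ba`. Only s2 accepts. On a mismatch, fall back to the longest proper suffix that is still a prefix of `ba`.
        a   b  
>  s0   s0  s1 
   s1   s2  s1 
 * s2   s0  s1 
(> = start, * = accepting)

start=s0; accept=s2; s0-a->s0; s0-b->s1; s1-a->s2; s1-b->s1; s2-a->s0; s2-b->s1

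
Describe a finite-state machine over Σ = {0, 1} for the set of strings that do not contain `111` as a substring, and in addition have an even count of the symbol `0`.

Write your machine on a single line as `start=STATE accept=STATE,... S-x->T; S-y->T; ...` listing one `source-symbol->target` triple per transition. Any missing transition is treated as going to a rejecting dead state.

start=S0; accept=S0,S2,S4; S0-0->S1; S0-1->S2; S1-0->S0; S1-1->S3; S2-0->S1; S2-1->S4; S3-0->S0; S3-1->S5; S4-0->S1; S4-1->S6; S5-0->S0; S5-1->S6; S6-0->S6; S6-1->S6

Handle the two conditions separately and then intersect. One (4 states) tracks partial matches of the forbidden pattern `111`; the other (2 states) tracks the count of `0`s modulo 2. Each combined state is a pair, one component from each; accept when both components accept. Minimizing collapses redundant product states.
7 states suffice.
        0   1  
>* S0   S1  S2 
   S1   S0  S3 
 * S2   S1  S4 
   S3   S0  S5 
 * S4   S1  S6 
   S5   S0  S6 
   S6   S6  S6 
(> = start, * = accepting)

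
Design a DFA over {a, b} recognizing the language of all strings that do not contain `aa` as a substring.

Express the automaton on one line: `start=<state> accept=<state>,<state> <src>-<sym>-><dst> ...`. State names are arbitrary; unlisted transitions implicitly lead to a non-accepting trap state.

This is the complement of 'contains `aa`'. Use the same substring-matching states — q0 through q2 holding how much of `aa` has just been matched — but flip the accepting set: everything except the trap q2 accepts.
3 states suffice.
        a   b  
>* q0   q1  q0 
 * q1   q2  q0 
   q2   q2  q2 
(> = start, * = accepting)

start=q0 accept=q0,q1 q0-a->q1 q0-b->q0 q1-a->q2 q1-b->q0 q2-a->q2 q2-b->q2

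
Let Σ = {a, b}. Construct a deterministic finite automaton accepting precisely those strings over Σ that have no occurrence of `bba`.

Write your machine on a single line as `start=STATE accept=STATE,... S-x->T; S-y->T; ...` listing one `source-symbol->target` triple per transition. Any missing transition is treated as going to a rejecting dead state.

This is the complement of 'contains `bba`'. Use the same substring-matching states — q0 through q3 holding how much of `bba` has just been matched — but flip the accepting set: everything except the trap q3 accepts.
4 states suffice.
        a   b  
>* q0   q0  q1 
 * q1   q0  q2 
 * q2   q3  q2 
   q3   q3  q3 
(> = start, * = accepting)

start=q0; accept=q0,q1,q2; q0-a->q0; q0-b->q1; q1-a->q0; q1-b->q2; q2-a->q3; q2-b->q2; q3-a->q3; q3-b->q3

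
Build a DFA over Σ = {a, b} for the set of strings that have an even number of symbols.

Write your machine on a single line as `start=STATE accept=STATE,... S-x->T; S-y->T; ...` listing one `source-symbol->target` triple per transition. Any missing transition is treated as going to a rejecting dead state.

start=S0; accept=S0; S0-a->S1; S0-b->S1; S1-a->S0; S1-b->S0

Count input length modulo 2: every symbol advances one step around the cycle S0 → S1 → S0. Accept at S0.
        a   b  
>* S0   S1  S1 
   S1   S0  S0 
(> = start, * = accepting)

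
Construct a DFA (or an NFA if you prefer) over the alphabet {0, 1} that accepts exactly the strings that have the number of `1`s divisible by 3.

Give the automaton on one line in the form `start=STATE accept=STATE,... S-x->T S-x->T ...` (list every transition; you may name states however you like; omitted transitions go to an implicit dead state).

start=S0 accept=S0 S0-0->S0 S0-1->S1 S1-0->S1 S1-1->S2 S2-0->S2 S2-1->S0

Keep the running count of `1`s modulo 3: each `1` advances along the cycle S0 → S1 → S2 → S0 while other symbols loop. Accept at S0.
A 3-state machine:
        0   1  
>* S0   S0  S1 
   S1   S1  S2 
   S2   S2  S0 
(> = start, * = accepting)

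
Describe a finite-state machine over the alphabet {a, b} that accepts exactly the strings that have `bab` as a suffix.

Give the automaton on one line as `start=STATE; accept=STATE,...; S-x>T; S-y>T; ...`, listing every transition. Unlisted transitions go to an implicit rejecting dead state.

start=q0; accept=q3; q0-a>q0; q0-b>q1; q1-a>q2; q1-b>q1; q2-a>q0; q2-b>q3; q3-a>q2; q3-b>q1

Let each state record the length of the longest suffix of the input read so far that is also a prefix of `bab`. q1 means the last symbol is `b`; q2 means the last 2 symbols are `ba`; q3 means the last 3 symbols are `bab`. Accept only at q3, where the string currently ends in `bab`.
4 states suffice.
        a   b  
>  q0   q0  q1 
   q1   q2  q1 
   q2   q0  q3 
 * q3   q2  q1 
(> = start, * = accepting)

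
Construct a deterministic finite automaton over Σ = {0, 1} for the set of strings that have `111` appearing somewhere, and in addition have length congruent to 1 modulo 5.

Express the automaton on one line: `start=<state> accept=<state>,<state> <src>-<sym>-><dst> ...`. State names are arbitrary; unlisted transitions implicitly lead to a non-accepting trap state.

start=q0 accept=q18 q0-0->q1 q0-1->q2 q1-0->q3 q1-1->q4 q2-0->q3 q2-1->q5 q3-0->q6 q3-1->q7 q4-0->q6 q4-1->q8 q5-0->q6 q5-1->q9 q6-0->q10 q6-1->q11 q7-0->q10 q7-1->q12 q8-0->q10 q8-1->q13 q9-0->q13 q9-1->q13 q10-0->q0 q10-1->q14 q11-0->q0 q11-1->q15 q12-0->q0 q12-1->q16 q13-0->q16 q13-1->q16 q14-0->q1 q14-1->q17 q15-0->q1 q15-1->q18 q16-0->q18 q16-1->q18 q17-0->q3 q17-1->q19 q18-0->q19 q18-1->q19 q19-0->q9 q19-1->q9

Run two small machines in parallel and take their product. The first has 4 states tracking whether and how much of `111` has been seen; the second has 5 states tracking the input length modulo 5. A product state is a pair (one from each), accepting exactly when both do.
          0    1  
>  q0     q1   q2 
   q1     q3   q4 
   q2     q3   q5 
   q3     q6   q7 
   q4     q6   q8 
   q5     q6   q9 
   q6    q10  q11 
   q7    q10  q12 
   q8    q10  q13 
   q9    q13  q13 
   q10    q0  q14 
   q11    q0  q15 
   q12    q0  q16 
   q13   q16  q16 
   q14    q1  q17 
   q15    q1  q18 
   q16   q18  q18 
   q17    q3  q19 
 * q18   q19  q19 
   q19    q9   q9 
(> = start, * = accepting)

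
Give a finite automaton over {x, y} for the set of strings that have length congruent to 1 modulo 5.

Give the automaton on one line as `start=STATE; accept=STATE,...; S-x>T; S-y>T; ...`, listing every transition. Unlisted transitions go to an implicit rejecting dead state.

Only the length mod 5 matters, so use a 5-cycle: from any state, every input symbol moves to the next state, wrapping S4 back to S0. Mark S1 accepting.
5 states suffice.
        x   y  
>  S0   S1  S1 
 * S1   S2  S2 
   S2   S3  S3 
   S3   S4  S4 
   S4   S0  S0 
(> = start, * = accepting)

start=S0; accept=S1; S0-x>S1; S0-y>S1; S1-x>S2; S1-y>S2; S2-x>S3; S2-y>S3; S3-x>S4; S3-y>S4; S4-x>S0; S4-y>S0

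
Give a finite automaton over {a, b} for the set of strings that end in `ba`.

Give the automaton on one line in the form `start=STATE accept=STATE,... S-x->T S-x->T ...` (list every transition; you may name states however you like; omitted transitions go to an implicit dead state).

Let each state record the length of the longest suffix of the input read so far that is also a prefix of `ba`. q1 means the last symbol is `b`; q2 means the last 2 symbols are `ba`. Accept only at q2, where the string currently ends in `ba`.
3 states suffice.
        a   b  
>  q0   q0  q1 
   q1   q2  q1 
 * q2   q0  q1 
(> = start, * = accepting)

start=q0 accept=q2 q0-a->q0 q0-b->q1 q1-a->q2 q1-b->q1 q2-a->q0 q2-b->q1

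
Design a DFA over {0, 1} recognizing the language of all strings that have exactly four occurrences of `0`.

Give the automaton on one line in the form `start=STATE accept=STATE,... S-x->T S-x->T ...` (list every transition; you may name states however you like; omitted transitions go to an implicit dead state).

start=q0 accept=q4 q0-0->q1 q0-1->q0 q1-0->q2 q1-1->q1 q2-0->q3 q2-1->q2 q3-0->q4 q3-1->q3 q4-0->q5 q4-1->q4 q5-0->q5 q5-1->q5

Count `0`s, saturating at 5: states q0 through q4 mean 0 through 4 `0`s seen; q5 means more than 4. Each `0` increments (capped at q5); other symbols loop. Accept from {q4}.
        0   1  
>  q0   q1  q0 
   q1   q2  q1 
   q2   q3  q2 
   q3   q4  q3 
 * q4   q5  q4 
   q5   q5  q5 
(> = start, * = accepting)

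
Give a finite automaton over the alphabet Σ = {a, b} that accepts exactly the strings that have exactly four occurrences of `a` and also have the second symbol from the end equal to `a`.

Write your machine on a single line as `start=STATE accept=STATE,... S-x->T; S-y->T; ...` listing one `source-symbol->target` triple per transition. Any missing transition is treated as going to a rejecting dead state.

start=q0; accept=q4,q7; q0-a->q1; q0-b->q0; q1-a->q2; q1-b->q1; q2-a->q3; q2-b->q2; q3-a->q4; q3-b->q5; q4-a->q6; q4-b->q7; q5-a->q8; q5-b->q5; q6-a->q6; q6-b->q6; q7-a->q6; q7-b->q6; q8-a->q6; q8-b->q7

Handle the two conditions separately and then intersect. The first has 6 states tracking the count of `a`s, saturating at 5; the second has 7 states tracking the last 2 symbols read. A product state is a pair (one from each), accepting exactly when both do. After merging equivalent states the machine shrinks.
9 states suffice.
        a   b  
>  q0   q1  q0 
   q1   q2  q1 
   q2   q3  q2 
   q3   q4  q5 
 * q4   q6  q7 
   q5   q8  q5 
   q6   q6  q6 
 * q7   q6  q6 
   q8   q6  q7 
(> = start, * = accepting)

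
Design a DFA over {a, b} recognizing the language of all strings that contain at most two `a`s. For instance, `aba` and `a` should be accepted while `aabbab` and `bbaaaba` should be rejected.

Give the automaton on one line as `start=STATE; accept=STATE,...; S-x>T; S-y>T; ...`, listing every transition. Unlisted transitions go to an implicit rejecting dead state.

start=q0; accept=q0,q1,q2; q0-a>q1; q0-b>q0; q1-a>q2; q1-b>q1; q2-a>q3; q2-b>q2; q3-a>q3; q3-b>q3

Only the number of `a`s matters, and only up to 3. Make a chain q0 → q1 → q2 → q3 advanced by each `a` (with q3 absorbing); every other symbol self-loops. The accepting set is {q0, q1, q2}.
A 4-state machine:
        a   b  
>* q0   q1  q0 
 * q1   q2  q1 
 * q2   q3  q2 
   q3   q3  q3 
(> = start, * = accepting)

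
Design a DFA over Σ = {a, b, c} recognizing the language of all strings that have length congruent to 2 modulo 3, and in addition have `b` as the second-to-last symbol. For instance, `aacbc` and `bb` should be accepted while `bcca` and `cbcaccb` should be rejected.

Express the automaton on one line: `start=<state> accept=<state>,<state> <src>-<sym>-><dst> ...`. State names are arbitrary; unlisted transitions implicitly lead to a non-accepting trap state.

start=s0 accept=s4 s0-a->s1 s0-b->s2 s0-c->s1 s1-a->s3 s1-b->s3 s1-c->s3 s2-a->s4 s2-b->s4 s2-c->s4 s3-a->s0 s3-b->s0 s3-c->s0 s4-a->s0 s4-b->s0 s4-c->s0

Build one automaton per condition and run them in lockstep. The first has 3 states tracking the input length modulo 3; the second has 13 states tracking the last 2 symbols read. A product state is a pair (one from each), accepting exactly when both do. After merging equivalent states the machine shrinks.
        a   b   c  
>  s0   s1  s2  s1 
   s1   s3  s3  s3 
   s2   s4  s4  s4 
   s3   s0  s0  s0 
 * s4   s0  s0  s0 
(> = start, * = accepting)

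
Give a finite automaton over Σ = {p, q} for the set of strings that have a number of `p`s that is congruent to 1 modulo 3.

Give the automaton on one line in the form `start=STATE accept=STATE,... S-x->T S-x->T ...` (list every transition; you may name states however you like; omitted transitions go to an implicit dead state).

The only thing that matters is how many `p`s have appeared, reduced mod 3. Use one state per residue: S0 for 0, …, S2 for 2. Reading `p` moves to the next residue; anything else stays put. S1 is accepting.
        p   q  
>  S0   S1  S0 
 * S1   S2  S1 
   S2   S0  S2 
(> = start, * = accepting)

start=S0 accept=S1 S0-p->S1 S0-q->S0 S1-p->S2 S1-q->S1 S2-p->S0 S2-q->S2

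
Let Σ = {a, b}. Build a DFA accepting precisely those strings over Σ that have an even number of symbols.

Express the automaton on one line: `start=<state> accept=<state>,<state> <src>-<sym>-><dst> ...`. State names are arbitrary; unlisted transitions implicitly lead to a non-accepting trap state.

start=q0 accept=q0 q0-a->q1 q0-b->q1 q1-a->q0 q1-b->q0

Count input length modulo 2: every symbol advances one step around the cycle q0 → q1 → q0. Accept at q0.
A 2-state machine:
        a   b  
>* q0   q1  q1 
   q1   q0  q0 
(> = start, * = accepting)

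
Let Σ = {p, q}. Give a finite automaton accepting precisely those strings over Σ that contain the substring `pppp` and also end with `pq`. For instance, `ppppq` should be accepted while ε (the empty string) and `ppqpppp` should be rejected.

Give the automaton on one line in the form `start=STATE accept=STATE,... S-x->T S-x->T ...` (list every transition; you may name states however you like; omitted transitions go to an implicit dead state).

Run two small machines in parallel and take their product. The first has 5 states tracking whether and how much of `pppp` has been seen; the second has 3 states tracking how much of the suffix `pq` has currently been matched. A product state is a pair (one from each), accepting exactly when both do.
        p   q  
>  S0   S1  S0 
   S1   S2  S3 
   S2   S4  S3 
   S3   S1  S0 
   S4   S5  S3 
   S5   S5  S6 
 * S6   S5  S7 
   S7   S5  S7 
(> = start, * = accepting)

start=S0 accept=S6 S0-p->S1 S0-q->S0 S1-p->S2 S1-q->S3 S2-p->S4 S2-q->S3 S3-p->S1 S3-q->S0 S4-p->S5 S4-q->S3 S5-p->S5 S5-q->S6 S6-p->S5 S6-q->S7 S7-p->S5 S7-q->S7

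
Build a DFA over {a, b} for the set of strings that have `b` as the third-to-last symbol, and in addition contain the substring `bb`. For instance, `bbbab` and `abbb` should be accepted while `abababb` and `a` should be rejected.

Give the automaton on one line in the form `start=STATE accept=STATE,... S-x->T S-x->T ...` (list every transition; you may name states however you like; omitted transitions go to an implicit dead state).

start=q0 accept=q13,q14,q15,q16 q0-a->q1 q0-b->q2 q1-a->q3 q1-b->q4 q2-a->q5 q2-b->q6 q3-a->q7 q3-b->q8 q4-a->q9 q4-b->q10 q5-a->q11 q5-b->q12 q6-a->q13 q6-b->q14 q7-a->q7 q7-b->q8 q8-a->q9 q8-b->q10 q9-a->q11 q9-b->q12 q10-a->q13 q10-b->q14 q11-a->q7 q11-b->q8 q12-a->q9 q12-b->q10 q13-a->q15 q13-b->q16 q14-a->q13 q14-b->q14 q15-a->q17 q15-b->q18 q16-a->q19 q16-b->q10 q17-a->q17 q17-b->q18 q18-a->q19 q18-b->q10 q19-a->q15 q19-b->q16

Run two small machines in parallel and take their product. The first has 15 states tracking the last 3 symbols read; the second has 3 states tracking whether and how much of `bb` has been seen. A product state is a pair (one from each), accepting exactly when both do.
With 20 states:
          a    b  
>  q0     q1   q2 
   q1     q3   q4 
   q2     q5   q6 
   q3     q7   q8 
   q4     q9  q10 
   q5    q11  q12 
   q6    q13  q14 
   q7     q7   q8 
   q8     q9  q10 
   q9    q11  q12 
   q10   q13  q14 
   q11    q7   q8 
   q12    q9  q10 
 * q13   q15  q16 
 * q14   q13  q14 
 * q15   q17  q18 
 * q16   q19  q10 
   q17   q17  q18 
   q18   q19  q10 
   q19   q15  q16 
(> = start, * = accepting)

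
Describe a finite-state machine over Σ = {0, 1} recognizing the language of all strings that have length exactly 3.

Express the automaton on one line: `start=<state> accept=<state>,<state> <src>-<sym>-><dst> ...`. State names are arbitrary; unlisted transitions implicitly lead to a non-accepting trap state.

start=S0 accept=S3 S0-0->S1 S0-1->S1 S1-0->S2 S1-1->S2 S2-0->S3 S2-1->S3 S3-0->S4 S3-1->S4 S4-0->S4 S4-1->S4

Count input length up to 4: every symbol moves from S0 toward S4, which means 'more than 3' and absorbs. Accept from {S3}.
        0   1  
>  S0   S1  S1 
   S1   S2  S2 
   S2   S3  S3 
 * S3   S4  S4 
   S4   S4  S4 
(> = start, * = accepting)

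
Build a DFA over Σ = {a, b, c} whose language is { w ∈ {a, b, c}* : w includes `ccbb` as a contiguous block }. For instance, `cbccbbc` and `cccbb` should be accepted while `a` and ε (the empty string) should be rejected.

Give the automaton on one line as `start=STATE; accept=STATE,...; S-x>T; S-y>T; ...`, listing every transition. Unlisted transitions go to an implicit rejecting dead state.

States q0..q3 record the length of the longest prefix of `ccbb` that matches the current input suffix. Reaching q4 means `ccbb` has been seen, and we stay there forever. Accept from q4.
        a   b   c  
>  q0   q0  q0  q1 
   q1   q0  q0  q2 
   q2   q0  q3  q2 
   q3   q0  q4  q1 
 * q4   q4  q4  q4 
(> = start, * = accepting)

start=q0; accept=q4; q0-a>q0; q0-b>q0; q0-c>q1; q1-a>q0; q1-b>q0; q1-c>q2; q2-a>q0; q2-b>q3; q2-c>q2; q3-a>q0; q3-b>q4; q3-c>q1; q4-a>q4; q4-b>q4; q4-c>q4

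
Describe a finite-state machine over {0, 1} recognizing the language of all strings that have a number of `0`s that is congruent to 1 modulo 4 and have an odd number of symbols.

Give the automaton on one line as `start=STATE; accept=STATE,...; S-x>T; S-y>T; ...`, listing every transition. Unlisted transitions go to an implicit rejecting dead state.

start=s0; accept=s1; s0-0>s1; s0-1>s2; s1-0>s3; s1-1>s4; s2-0>s4; s2-1>s0; s3-0>s5; s3-1>s6; s4-0>s6; s4-1>s1; s5-0>s0; s5-1>s7; s6-0>s7; s6-1>s3; s7-0>s2; s7-1>s5

Handle the two conditions separately and then intersect. The first has 4 states tracking the count of `0`s modulo 4; the second has 2 states tracking the input length modulo 2. A product state is a pair (one from each), accepting exactly when both do.
An 8-state machine:
        0   1  
>  s0   s1  s2 
 * s1   s3  s4 
   s2   s4  s0 
   s3   s5  s6 
   s4   s6  s1 
   s5   s0  s7 
   s6   s7  s3 
   s7   s2  s5 
(> = start, * = accepting)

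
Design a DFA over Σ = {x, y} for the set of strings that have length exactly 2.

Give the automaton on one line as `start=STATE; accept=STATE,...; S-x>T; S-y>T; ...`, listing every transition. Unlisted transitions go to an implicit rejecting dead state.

start=S0; accept=S2; S0-x>S1; S0-y>S1; S1-x>S2; S1-y>S2; S2-x>S3; S2-y>S3; S3-x>S3; S3-y>S3

We only need to distinguish lengths 0, 1, …, 2, and '>2'. Chain S0 → S1 → S2 → S3 on every symbol, with S3 looping. Accepting states: {S2}.
With 4 states:
        x   y  
>  S0   S1  S1 
   S1   S2  S2 
 * S2   S3  S3 
   S3   S3  S3 
(> = start, * = accepting)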